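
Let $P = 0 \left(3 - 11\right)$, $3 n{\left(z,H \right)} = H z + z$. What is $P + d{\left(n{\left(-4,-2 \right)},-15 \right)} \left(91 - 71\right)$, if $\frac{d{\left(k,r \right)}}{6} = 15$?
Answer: $1800$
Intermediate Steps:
$n{\left(z,H \right)} = \frac{z}{3} + \frac{H z}{3}$ ($n{\left(z,H \right)} = \frac{H z + z}{3} = \frac{z + H z}{3} = \frac{z}{3} + \frac{H z}{3}$)
$d{\left(k,r \right)} = 90$ ($d{\left(k,r \right)} = 6 \cdot 15 = 90$)
$P = 0$ ($P = 0 \left(-8\right) = 0$)
$P + d{\left(n{\left(-4,-2 \right)},-15 \right)} \left(91 - 71\right) = 0 + 90 \left(91 - 71\right) = 0 + 90 \cdot 20 = 0 + 1800 = 1800$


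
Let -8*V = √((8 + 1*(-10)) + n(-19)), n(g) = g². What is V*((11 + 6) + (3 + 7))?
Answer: -27*√359/8 ≈ -63.947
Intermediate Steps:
V = -√359/8 (V = -√((8 + 1*(-10)) + (-19)²)/8 = -√((8 - 10) + 361)/8 = -√(-2 + 361)/8 = -√359/8 ≈ -2.3684)
V*((11 + 6) + (3 + 7)) = (-√359/8)*((11 + 6) + (3 + 7)) = (-√359/8)*(17 + 10) = -√359/8*27 = -27*√359/8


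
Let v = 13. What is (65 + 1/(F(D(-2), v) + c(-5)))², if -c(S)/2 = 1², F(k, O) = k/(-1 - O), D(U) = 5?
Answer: 4541161/1089 ≈ 4170.0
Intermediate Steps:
c(S) = -2 (c(S) = -2*1² = -2*1 = -2)
(65 + 1/(F(D(-2), v) + c(-5)))² = (65 + 1/(-1*5/(1 + 13) - 2))² = (65 + 1/(-1*5/14 - 2))² = (65 + 1/(-1*5*1/14 - 2))² = (65 + 1/(-5/14 - 2))² = (65 + 1/(-33/14))² = (65 - 14/33)² = (2131/33)² = 4541161/1089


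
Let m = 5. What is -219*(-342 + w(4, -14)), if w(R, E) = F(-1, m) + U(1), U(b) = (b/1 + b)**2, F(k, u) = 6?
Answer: 72708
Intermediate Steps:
U(b) = 4*b**2 (U(b) = (b*1 + b)**2 = (b + b)**2 = (2*b)**2 = 4*b**2)
w(R, E) = 10 (w(R, E) = 6 + 4*1**2 = 6 + 4*1 = 6 + 4 = 10)
-219*(-342 + w(4, -14)) = -219*(-342 + 10) = -219*(-332) = 72708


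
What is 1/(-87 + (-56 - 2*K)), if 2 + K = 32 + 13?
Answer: -1/229 ≈ -0.0043668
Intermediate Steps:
K = 43 (K = -2 + (32 + 13) = -2 + 45 = 43)
1/(-87 + (-56 - 2*K)) = 1/(-87 + (-56 - 2*43)) = 1/(-87 + (-56 - 1*86)) = 1/(-87 + (-56 - 86)) = 1/(-87 - 142) = 1/(-229) = -1/229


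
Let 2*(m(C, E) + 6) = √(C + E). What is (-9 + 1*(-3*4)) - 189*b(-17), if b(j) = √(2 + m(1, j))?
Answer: -21 - 189*√(-4 + 2*I) ≈ -112.83 - 388.99*I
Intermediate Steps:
m(C, E) = -6 + √(C + E)/2
b(j) = √(-4 + √(1 + j)/2) (b(j) = √(2 + (-6 + √(1 + j)/2)) = √(-4 + √(1 + j)/2))
(-9 + 1*(-3*4)) - 189*b(-17) = (-9 + 1*(-3*4)) - 189*√(-16 + 2*√(1 - 17))/2 = (-9 + 1*(-12)) - 189*√(-16 + 2*√(-16))/2 = (-9 - 12) - 189*√(-16 + 2*(4*I))/2 = -21 - 189*√(-16 + 8*I)/2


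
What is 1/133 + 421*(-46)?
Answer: -2575677/133 ≈ -19366.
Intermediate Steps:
1/133 + 421*(-46) = 1/133 - 19366 = -2575677/133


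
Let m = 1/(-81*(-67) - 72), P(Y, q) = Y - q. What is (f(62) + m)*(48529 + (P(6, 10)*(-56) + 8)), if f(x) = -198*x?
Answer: -3205449594019/5355 ≈ -5.9859e+8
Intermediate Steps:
m = 1/5355 (m = 1/(5427 - 72) = 1/5355 ≈ 0.00018674)
(f(62) + m)*(48529 + (P(6, 10)*(-56) + 8)) = (-198*62 + 1/5355)*(48529 + ((6 - 1*10)*(-56) + 8)) = (-12276 + 1/5355)*(48529 + ((6 - 10)*(-56) + 8)) = -65737979*(48529 + (-4*(-56) + 8))/5355 = -65737979*(48529 + (224 + 8))/5355 = -65737979*(48529 + 232)/5355 = -65737979/5355*48761 = -3205449594019/5355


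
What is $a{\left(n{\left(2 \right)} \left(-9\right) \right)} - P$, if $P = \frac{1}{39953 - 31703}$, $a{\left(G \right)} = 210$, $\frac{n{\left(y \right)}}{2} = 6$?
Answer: $\frac{1732499}{8250} \approx 210.0$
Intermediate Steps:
$n{\left(y \right)} = 12$ ($n{\left(y \right)} = 2 \cdot 6 = 12$)
$P = \frac{1}{8250} \approx 0.00012121$
$a{\left(n{\left(2 \right)} \left(-9\right) \right)} - P = 210 - \frac{1}{8250} = \frac{1732499}{8250}$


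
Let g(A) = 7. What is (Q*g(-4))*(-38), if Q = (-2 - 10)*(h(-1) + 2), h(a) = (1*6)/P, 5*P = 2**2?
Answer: 30324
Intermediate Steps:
P = 4/5 (P = (1/5)*2**2 = (1/5)*4 = 4/5 ≈ 0.80000)
h(a) = 15/2 (h(a) = (1*6)/(4/5) = 6*(5/4) = 15/2)
Q = -114 (Q = (-2 - 10)*(15/2 + 2) = -12*19/2 = -114)
(Q*g(-4))*(-38) = -114*7*(-38) = -798*(-38) = 30324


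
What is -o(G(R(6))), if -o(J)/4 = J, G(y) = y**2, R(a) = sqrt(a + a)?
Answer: 48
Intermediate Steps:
R(a) = sqrt(2)*sqrt(a) (R(a) = sqrt(2*a) = sqrt(2)*sqrt(a))
o(J) = -4*J
-o(G(R(6))) = -(-4)*(sqrt(2)*sqrt(6))**2 = -(-4)*(2*sqrt(3))**2 = -(-4)*12 = -1*(-48) = 48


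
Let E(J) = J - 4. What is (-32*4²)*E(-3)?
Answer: 3584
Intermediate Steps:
E(J) = -4 + J
(-32*4²)*E(-3) = (-32*4²)*(-4 - 3) = -32*16*(-7) = -512*(-7) = 3584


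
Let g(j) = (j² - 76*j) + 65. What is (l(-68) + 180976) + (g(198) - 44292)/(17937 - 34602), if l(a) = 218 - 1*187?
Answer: 3016501726/16665 ≈ 1.8101e+5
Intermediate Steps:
l(a) = 31 (l(a) = 218 - 187 = 31)
g(j) = 65 + j² - 76*j
(l(-68) + 180976) + (g(198) - 44292)/(17937 - 34602) = (31 + 180976) + ((65 + 198² - 76*198) - 44292)/(17937 - 34602) = 181007 + ((65 + 39204 - 15048) - 44292)/(-16665) = 181007 + (24221 - 44292)*(-1/16665) = 181007 - 20071*(-1/16665) = 181007 + 20071/16665 = 3016501726/16665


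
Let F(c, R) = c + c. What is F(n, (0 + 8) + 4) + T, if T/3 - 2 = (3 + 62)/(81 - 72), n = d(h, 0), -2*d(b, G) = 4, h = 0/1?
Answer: 71/3 ≈ 23.667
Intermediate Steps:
h = 0 (h = 0*1 = 0)
d(b, G) = -2 (d(b, G) = -1/2*4 = -2)
n = -2
F(c, R) = 2*c
T = 83/3 (T = 6 + 3*((3 + 62)/(81 - 72)) = 6 + 3*(65/9) = 6 + 65/3 = 83/3 ≈ 27.667)
F(n, (0 + 8) + 4) + T = 2*(-2) + 83/3 = -4 + 83/3 = 71/3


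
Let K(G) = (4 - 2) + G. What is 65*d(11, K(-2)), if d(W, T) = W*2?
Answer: 1430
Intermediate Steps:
K(G) = 2 + G
d(W, T) = 2*W
65*d(11, K(-2)) = 65*(2*11) = 65*22 = 1430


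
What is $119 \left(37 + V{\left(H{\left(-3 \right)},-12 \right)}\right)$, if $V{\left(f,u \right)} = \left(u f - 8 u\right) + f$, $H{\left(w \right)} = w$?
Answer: $19754$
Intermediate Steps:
$V{\left(f,u \right)} = f - 8 u + f u$ ($V{\left(f,u \right)} = \left(f u - 8 u\right) + f = \left(- 8 u + f u\right) + f = f - 8 u + f u$)
$119 \left(37 + V{\left(H{\left(-3 \right)},-12 \right)}\right) = 119 \left(37 - -129\right) = 119 \left(37 + \left(-3 + 96 + 36\right)\right) = 119 \left(37 + 129\right) = 119 \cdot 166 = 19754$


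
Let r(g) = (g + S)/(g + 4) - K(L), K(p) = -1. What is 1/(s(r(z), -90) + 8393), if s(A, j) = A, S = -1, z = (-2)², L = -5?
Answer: 8/67155 ≈ 0.00011913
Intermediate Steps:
z = 4
r(g) = 1 + (-1 + g)/(4 + g) (r(g) = (g - 1)/(g + 4) - 1*(-1) = (-1 + g)/(4 + g) + 1 = 1 + (-1 + g)/(4 + g))
1/(s(r(z), -90) + 8393) = 1/((3 + 2*4)/(4 + 4) + 8393) = 1/((3 + 8)/8 + 8393) = 1/((⅛)*11 + 8393) = 1/(11/8 + 8393) = 1/(67155/8) = 8/67155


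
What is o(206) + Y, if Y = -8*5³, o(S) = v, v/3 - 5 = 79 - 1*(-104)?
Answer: -436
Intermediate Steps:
v = 564 (v = 15 + 3*(79 - 1*(-104)) = 15 + 3*(79 + 104) = 15 + 3*183 = 15 + 549 = 564)
o(S) = 564
Y = -1000 (Y = -8*125 = -1000)
o(206) + Y = 564 - 1000 = -436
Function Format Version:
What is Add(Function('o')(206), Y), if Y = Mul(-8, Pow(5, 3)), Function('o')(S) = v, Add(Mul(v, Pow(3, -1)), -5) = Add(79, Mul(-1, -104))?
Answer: -436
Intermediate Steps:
v = 564 (v = Add(15, Mul(3, Add(79, Mul(-1, -104)))) = Add(15, Mul(3, Add(79, 104))) = Add(15, Mul(3, 183)) = Add(15, 549) = 564)
Function('o')(S) = 564
Y = -1000 (Y = Mul(-8, 125) = -1000)
Add(Function('o')(206), Y) = Add(564, -1000) = -436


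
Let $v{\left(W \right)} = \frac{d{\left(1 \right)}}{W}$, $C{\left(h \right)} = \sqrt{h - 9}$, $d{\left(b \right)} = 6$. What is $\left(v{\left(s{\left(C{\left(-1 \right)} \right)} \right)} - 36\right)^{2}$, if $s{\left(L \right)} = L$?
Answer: $\frac{6462}{5} + \frac{216 i \sqrt{10}}{5} \approx 1292.4 + 136.61 i$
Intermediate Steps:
$C{\left(h \right)} = \sqrt{-9 + h}$ ($C{\left(h \right)} = \sqrt{h - 9} = \sqrt{-9 + h}$)
$v{\left(W \right)} = \frac{6}{W}$
$\left(v{\left(s{\left(C{\left(-1 \right)} \right)} \right)} - 36\right)^{2} = \left(\frac{6}{\sqrt{-9 - 1}} - 36\right)^{2} = \left(\frac{6}{\sqrt{-10}} - 36\right)^{2} = \left(\frac{6}{i \sqrt{10}} - 36\right)^{2} = \left(6 \left(- \frac{i \sqrt{10}}{10}\right) - 36\right)^{2} = \left(- \frac{3 i \sqrt{10}}{5} - 36\right)^{2} = \left(-36 - \frac{3 i \sqrt{10}}{5}\right)^{2}$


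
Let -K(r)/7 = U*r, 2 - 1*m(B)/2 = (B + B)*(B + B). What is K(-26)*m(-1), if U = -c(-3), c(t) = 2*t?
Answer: -4368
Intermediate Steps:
U = 6 (U = -2*(-3) = -1*(-6) = 6)
m(B) = 4 - 8*B² (m(B) = 4 - 2*(B + B)*(B + B) = 4 - 2*2*B*2*B = 4 - 8*B²)
K(r) = -42*r
K(-26)*m(-1) = (-42*(-26))*(4 - 8*(-1)²) = 1092*(4 - 8*1) = 1092*(4 - 8) = 1092*(-4) = -4368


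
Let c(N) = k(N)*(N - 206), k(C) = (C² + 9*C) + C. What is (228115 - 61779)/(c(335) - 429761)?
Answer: 83168/7239707 ≈ 0.011488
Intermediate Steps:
k(C) = C² + 10*C
c(N) = N*(-206 + N)*(10 + N) (c(N) = (N*(10 + N))*(N - 206) = (N*(10 + N))*(-206 + N) = N*(-206 + N)*(10 + N))
(228115 - 61779)/(c(335) - 429761) = (228115 - 61779)/(335*(-206 + 335)*(10 + 335) - 429761) = 166336/(335*129*345 - 429761) = 166336/(14909175 - 429761) = 166336/14479414 = 166336*(1/14479414) = 83168/7239707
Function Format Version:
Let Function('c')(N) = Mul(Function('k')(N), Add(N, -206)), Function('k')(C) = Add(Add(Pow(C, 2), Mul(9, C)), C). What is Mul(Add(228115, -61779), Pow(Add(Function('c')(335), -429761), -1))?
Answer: Rational(83168, 7239707) ≈ 0.011488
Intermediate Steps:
Function('k')(C) = Add(Pow(C, 2), Mul(10, C))
Function('c')(N) = Mul(N, Add(-206, N), Add(10, N)) (Function('c')(N) = Mul(Mul(N, Add(10, N)), Add(N, -206)) = Mul(Mul(N, Add(10, N)), Add(-206, N)) = Mul(N, Add(-206, N), Add(10, N)))
Mul(Add(228115, -61779), Pow(Add(Function('c')(335), -429761), -1)) = Mul(Add(228115, -61779), Pow(Add(Mul(335, Add(-206, 335), Add(10, 335)), -429761), -1)) = Mul(166336, Pow(Add(Mul(335, 129, 345), -429761), -1)) = Mul(166336, Pow(Add(14909175, -429761), -1)) = Mul(166336, Pow(14479414, -1)) = Mul(166336, Rational(1, 14479414)) = Rational(83168, 7239707)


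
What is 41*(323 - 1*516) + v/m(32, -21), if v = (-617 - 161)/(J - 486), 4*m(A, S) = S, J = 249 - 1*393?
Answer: -52346051/6615 ≈ -7913.2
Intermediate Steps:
J = -144 (J = 249 - 393 = -144)
m(A, S) = S/4
v = 389/315 (v = (-617 - 161)/(-144 - 486) = -778/(-630) = -778*(-1/630) = 389/315 ≈ 1.2349)
41*(323 - 1*516) + v/m(32, -21) = 41*(323 - 1*516) + 389/(315*(((1/4)*(-21)))) = 41*(323 - 516) + 389/(315*(-21/4)) = 41*(-193) + (389/315)*(-4/21) = -7913 - 1556/6615 = -52346051/6615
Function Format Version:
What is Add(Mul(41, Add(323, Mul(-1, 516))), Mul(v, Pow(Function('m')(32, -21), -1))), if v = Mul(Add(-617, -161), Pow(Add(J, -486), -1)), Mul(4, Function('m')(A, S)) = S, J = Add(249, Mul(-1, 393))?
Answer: Rational(-52346051, 6615) ≈ -7913.2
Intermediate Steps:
J = -144 (J = Add(249, -393) = -144)
Function('m')(A, S) = Mul(Rational(1, 4), S)
v = Rational(389, 315) (v = Mul(Add(-617, -161), Pow(Add(-144, -486), -1)) = Mul(-778, Pow(-630, -1)) = Mul(-778, Rational(-1, 630)) = Rational(389, 315) ≈ 1.2349)
Add(Mul(41, Add(323, Mul(-1, 516))), Mul(v, Pow(Function('m')(32, -21), -1))) = Add(Mul(41, Add(323, Mul(-1, 516))), Mul(Rational(389, 315), Pow(Mul(Rational(1, 4), -21), -1))) = Add(Mul(41, Add(323, -516)), Mul(Rational(389, 315), Pow(Rational(-21, 4), -1))) = Add(Mul(41, -193), Mul(Rational(389, 315), Rational(-4, 21))) = Add(-7913, Rational(-1556, 6615)) = Rational(-52346051, 6615)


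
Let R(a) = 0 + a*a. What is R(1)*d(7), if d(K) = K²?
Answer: 49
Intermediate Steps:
R(a) = a² (R(a) = 0 + a² = a²)
R(1)*d(7) = 1²*7² = 1*49 = 49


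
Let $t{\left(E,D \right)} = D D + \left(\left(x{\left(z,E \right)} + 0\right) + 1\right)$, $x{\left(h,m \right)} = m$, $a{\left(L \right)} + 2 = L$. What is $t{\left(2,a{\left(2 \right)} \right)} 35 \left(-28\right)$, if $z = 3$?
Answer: $-2940$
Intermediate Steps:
$a{\left(L \right)} = -2 + L$
$t{\left(E,D \right)} = 1 + E + D^{2}$ ($t{\left(E,D \right)} = D D + \left(\left(E + 0\right) + 1\right) = D^{2} + \left(E + 1\right) = D^{2} + \left(1 + E\right) = 1 + E + D^{2}$)
$t{\left(2,a{\left(2 \right)} \right)} 35 \left(-28\right) = \left(1 + 2 + \left(-2 + 2\right)^{2}\right) 35 \left(-28\right) = \left(1 + 2 + 0^{2}\right) 35 \left(-28\right) = \left(1 + 2 + 0\right) 35 \left(-28\right) = 3 \cdot 35 \left(-28\right) = 105 \left(-28\right) = -2940$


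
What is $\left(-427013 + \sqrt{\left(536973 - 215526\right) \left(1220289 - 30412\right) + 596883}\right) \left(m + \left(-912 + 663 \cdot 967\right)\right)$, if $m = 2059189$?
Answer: $-1152678038174 + 8098194 \sqrt{42498109878} \approx 5.1677 \cdot 10^{11}$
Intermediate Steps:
$\left(-427013 + \sqrt{\left(536973 - 215526\right) \left(1220289 - 30412\right) + 596883}\right) \left(m + \left(-912 + 663 \cdot 967\right)\right) = \left(-427013 + \sqrt{\left(536973 - 215526\right) \left(1220289 - 30412\right) + 596883}\right) \left(2059189 + \left(-912 + 663 \cdot 967\right)\right) = \left(-427013 + \sqrt{321447 \cdot 1189877 + 596883}\right) \left(2059189 + \left(-912 + 641121\right)\right) = \left(-427013 + \sqrt{382482392019 + 596883}\right) \left(2059189 + 640209\right) = \left(-427013 + \sqrt{382482988902}\right) 2699398 = \left(-427013 + 3 \sqrt{42498109878}\right) 2699398 = -1152678038174 + 8098194 \sqrt{42498109878}$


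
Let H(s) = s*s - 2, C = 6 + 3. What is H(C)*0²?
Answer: 0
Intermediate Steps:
C = 9
H(s) = -2 + s² (H(s) = s² - 2 = -2 + s²)
H(C)*0² = (-2 + 9²)*0² = (-2 + 81)*0 = 79*0 = 0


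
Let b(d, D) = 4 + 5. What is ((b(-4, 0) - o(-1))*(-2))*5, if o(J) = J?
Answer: -100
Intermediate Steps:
b(d, D) = 9
((b(-4, 0) - o(-1))*(-2))*5 = ((9 - 1*(-1))*(-2))*5 = ((9 + 1)*(-2))*5 = (10*(-2))*5 = -20*5 = -100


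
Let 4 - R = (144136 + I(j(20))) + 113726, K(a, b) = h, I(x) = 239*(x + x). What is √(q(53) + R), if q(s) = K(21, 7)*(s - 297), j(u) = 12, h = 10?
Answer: I*√266034 ≈ 515.79*I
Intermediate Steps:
I(x) = 478*x (I(x) = 239*(2*x) = 478*x)
K(a, b) = 10
q(s) = -2970 + 10*s (q(s) = 10*(s - 297) = 10*(-297 + s) = -2970 + 10*s)
R = -263594 (R = 4 - ((144136 + 478*12) + 113726) = 4 - ((144136 + 5736) + 113726) = 4 - (149872 + 113726) = 4 - 1*263598 = 4 - 263598 = -263594)
√(q(53) + R) = √((-2970 + 10*53) - 263594) = √((-2970 + 530) - 263594) = √(-2440 - 263594) = √(-266034) = I*√266034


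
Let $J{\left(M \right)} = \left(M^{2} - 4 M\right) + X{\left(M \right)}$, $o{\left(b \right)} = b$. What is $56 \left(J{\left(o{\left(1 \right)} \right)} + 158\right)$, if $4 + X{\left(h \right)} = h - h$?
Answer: $8456$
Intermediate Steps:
$X{\left(h \right)} = -4$ ($X{\left(h \right)} = -4 + \left(h - h\right) = -4 + 0 = -4$)
$J{\left(M \right)} = -4 + M^{2} - 4 M$ ($J{\left(M \right)} = \left(M^{2} - 4 M\right) - 4 = -4 + M^{2} - 4 M$)
$56 \left(J{\left(o{\left(1 \right)} \right)} + 158\right) = 56 \left(\left(-4 + 1^{2} - 4\right) + 158\right) = 56 \left(\left(-4 + 1 - 4\right) + 158\right) = 56 \left(-7 + 158\right) = 56 \cdot 151 = 8456$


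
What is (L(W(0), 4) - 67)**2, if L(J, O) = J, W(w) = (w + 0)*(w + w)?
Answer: 4489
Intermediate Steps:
W(w) = 2*w**2 (W(w) = w*(2*w) = 2*w**2)
(L(W(0), 4) - 67)**2 = (2*0**2 - 67)**2 = (2*0 - 67)**2 = (0 - 67)**2 = (-67)**2 = 4489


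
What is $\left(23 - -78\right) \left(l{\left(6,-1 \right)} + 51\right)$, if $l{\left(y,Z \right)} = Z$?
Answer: $5050$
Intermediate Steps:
$\left(23 - -78\right) \left(l{\left(6,-1 \right)} + 51\right) = \left(23 - -78\right) \left(-1 + 51\right) = \left(23 + 78\right) 50 = 101 \cdot 50 = 5050$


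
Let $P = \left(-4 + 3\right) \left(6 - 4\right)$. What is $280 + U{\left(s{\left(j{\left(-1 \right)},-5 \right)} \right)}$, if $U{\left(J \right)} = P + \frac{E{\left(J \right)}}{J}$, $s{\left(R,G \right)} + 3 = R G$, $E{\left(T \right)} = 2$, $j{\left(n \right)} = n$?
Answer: $279$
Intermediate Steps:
$s{\left(R,G \right)} = -3 + G R$ ($s{\left(R,G \right)} = -3 + R G = -3 + G R$)
$P = -2$ ($P = \left(-1\right) 2 = -2$)
$U{\left(J \right)} = -2 + \frac{2}{J}$
$280 + U{\left(s{\left(j{\left(-1 \right)},-5 \right)} \right)} = 280 - \left(2 - \frac{2}{-3 - -5}\right) = 280 - \left(2 - \frac{2}{-3 + 5}\right) = 280 - \left(2 - \frac{2}{2}\right) = 280 + \left(-2 + 2 \cdot \frac{1}{2}\right) = 280 + \left(-2 + 1\right) = 280 - 1 = 279$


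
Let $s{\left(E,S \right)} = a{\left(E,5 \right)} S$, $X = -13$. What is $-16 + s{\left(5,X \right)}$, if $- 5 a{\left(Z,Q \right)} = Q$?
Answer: $-3$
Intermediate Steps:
$a{\left(Z,Q \right)} = - \frac{Q}{5}$
$s{\left(E,S \right)} = - S$ ($s{\left(E,S \right)} = \left(- \frac{1}{5}\right) 5 S = - S$)
$-16 + s{\left(5,X \right)} = -16 - -13 = -16 + 13 = -3$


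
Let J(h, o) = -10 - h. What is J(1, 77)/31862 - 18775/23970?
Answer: -29923636/38186607 ≈ -0.78362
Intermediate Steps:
J(1, 77)/31862 - 18775/23970 = (-10 - 1*1)/31862 - 18775/23970 = (-10 - 1)*(1/31862) - 18775*1/23970 = -11*1/31862 - 3755/4794 = -11/31862 - 3755/4794 = -29923636/38186607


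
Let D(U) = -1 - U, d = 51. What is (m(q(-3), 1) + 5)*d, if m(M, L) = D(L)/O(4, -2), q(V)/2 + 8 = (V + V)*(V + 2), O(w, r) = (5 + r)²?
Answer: 731/3 ≈ 243.67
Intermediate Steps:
q(V) = -16 + 4*V*(2 + V) (q(V) = -16 + 2*((V + V)*(V + 2)) = -16 + 2*((2*V)*(2 + V)) = -16 + 2*(2*V*(2 + V)) = -16 + 4*V*(2 + V))
m(M, L) = -⅑ - L/9 (m(M, L) = (-1 - L)/((5 - 2)²) = (-1 - L)/(3²) = (-1 - L)/9 = (-1 - L)*(⅑) = -⅑ - L/9)
(m(q(-3), 1) + 5)*d = ((-⅑ - ⅑*1) + 5)*51 = ((-⅑ - ⅑) + 5)*51 = (-2/9 + 5)*51 = (43/9)*51 = 731/3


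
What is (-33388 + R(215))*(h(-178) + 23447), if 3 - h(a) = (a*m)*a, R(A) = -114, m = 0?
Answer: -785621900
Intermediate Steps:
h(a) = 3 (h(a) = 3 - a*0*a = 3 - 0*a = 3 - 1*0 = 3 + 0 = 3)
(-33388 + R(215))*(h(-178) + 23447) = (-33388 - 114)*(3 + 23447) = -33502*23450 = -785621900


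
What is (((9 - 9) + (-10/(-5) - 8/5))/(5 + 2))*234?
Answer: 468/35 ≈ 13.371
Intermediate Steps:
(((9 - 9) + (-10/(-5) - 8/5))/(5 + 2))*234 = ((0 + (-10*(-⅕) - 8*⅕))/7)*234 = ((0 + (2 - 8/5))*(⅐))*234 = ((0 + ⅖)*(⅐))*234 = ((⅖)*(⅐))*234 = (2/35)*234 = 468/35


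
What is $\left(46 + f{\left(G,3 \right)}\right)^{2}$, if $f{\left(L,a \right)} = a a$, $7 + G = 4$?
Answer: $3025$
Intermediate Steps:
$G = -3$ ($G = -7 + 4 = -3$)
$f{\left(L,a \right)} = a^{2}$
$\left(46 + f{\left(G,3 \right)}\right)^{2} = \left(46 + 3^{2}\right)^{2} = \left(46 + 9\right)^{2} = 55^{2} = 3025$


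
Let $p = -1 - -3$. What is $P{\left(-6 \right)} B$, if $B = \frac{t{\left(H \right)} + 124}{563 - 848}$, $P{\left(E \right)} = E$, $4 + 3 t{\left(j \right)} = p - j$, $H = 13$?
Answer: $\frac{238}{95} \approx 2.5053$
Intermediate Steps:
$p = 2$ ($p = -1 + 3 = 2$)
$t{\left(j \right)} = - \frac{2}{3} - \frac{j}{3}$ ($t{\left(j \right)} = - \frac{4}{3} + \frac{2 - j}{3} = - \frac{4}{3} - \left(- \frac{2}{3} + \frac{j}{3}\right) = - \frac{2}{3} - \frac{j}{3}$)
$B = - \frac{119}{285}$ ($B = \frac{\left(- \frac{2}{3} - \frac{13}{3}\right) + 124}{563 - 848} = \frac{\left(- \frac{2}{3} - \frac{13}{3}\right) + 124}{-285} = \left(-5 + 124\right) \left(- \frac{1}{285}\right) = 119 \left(- \frac{1}{285}\right) = - \frac{119}{285} \approx -0.41754$)
$P{\left(-6 \right)} B = \left(-6\right) \left(- \frac{119}{285}\right) = \frac{238}{95}$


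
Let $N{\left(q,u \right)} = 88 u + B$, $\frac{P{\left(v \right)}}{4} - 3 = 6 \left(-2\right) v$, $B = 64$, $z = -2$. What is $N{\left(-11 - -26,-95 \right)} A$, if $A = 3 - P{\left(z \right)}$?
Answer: $871080$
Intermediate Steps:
$P{\left(v \right)} = 12 - 48 v$ ($P{\left(v \right)} = 12 + 4 \cdot 6 \left(-2\right) v = 12 + 4 \left(- 12 v\right) = 12 - 48 v$)
$N{\left(q,u \right)} = 64 + 88 u$ ($N{\left(q,u \right)} = 88 u + 64 = 64 + 88 u$)
$A = -105$ ($A = 3 - \left(12 - -96\right) = 3 - \left(12 + 96\right) = 3 - 108 = -105$)
$N{\left(-11 - -26,-95 \right)} A = \left(64 + 88 \left(-95\right)\right) \left(-105\right) = \left(64 - 8360\right) \left(-105\right) = \left(-8296\right) \left(-105\right) = 871080$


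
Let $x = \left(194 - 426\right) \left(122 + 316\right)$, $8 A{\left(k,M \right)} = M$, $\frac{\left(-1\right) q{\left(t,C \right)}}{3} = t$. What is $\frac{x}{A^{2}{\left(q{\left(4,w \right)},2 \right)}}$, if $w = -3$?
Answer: $-1625856$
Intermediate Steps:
$q{\left(t,C \right)} = - 3 t$
$A{\left(k,M \right)} = \frac{M}{8}$
$x = -101616$ ($x = \left(-232\right) 438 = -101616$)
$\frac{x}{A^{2}{\left(q{\left(4,w \right)},2 \right)}} = - \frac{101616}{\left(\frac{1}{8} \cdot 2\right)^{2}} = - \frac{101616}{\left(\frac{1}{4}\right)^{2}} = - 101616 \frac{1}{\frac{1}{16}} = \left(-101616\right) 16 = -1625856$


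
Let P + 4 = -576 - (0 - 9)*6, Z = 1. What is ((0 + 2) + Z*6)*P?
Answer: -4208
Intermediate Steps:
P = -526 (P = -4 + (-576 - (0 - 9)*6) = -4 + (-576 - (-9)*6) = -4 + (-576 - 1*(-54)) = -4 + (-576 + 54) = -4 - 522 = -526)
((0 + 2) + Z*6)*P = ((0 + 2) + 1*6)*(-526) = (2 + 6)*(-526) = 8*(-526) = -4208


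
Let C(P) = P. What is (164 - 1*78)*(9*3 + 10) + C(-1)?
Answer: 3181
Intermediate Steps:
(164 - 1*78)*(9*3 + 10) + C(-1) = (164 - 1*78)*(9*3 + 10) - 1 = (164 - 78)*(27 + 10) - 1 = 86*37 - 1 = 3182 - 1 = 3181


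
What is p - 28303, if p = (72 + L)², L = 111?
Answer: 5186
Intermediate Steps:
p = 33489 (p = (72 + 111)² = 183² = 33489)
p - 28303 = 33489 - 28303 = 5186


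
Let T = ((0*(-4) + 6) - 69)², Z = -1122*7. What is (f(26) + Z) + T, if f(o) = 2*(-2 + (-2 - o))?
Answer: -3945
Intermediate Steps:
f(o) = -8 - 2*o (f(o) = 2*(-4 - o) = -8 - 2*o)
Z = -7854
T = 3969 (T = ((0 + 6) - 69)² = (6 - 69)² = (-63)² = 3969)
(f(26) + Z) + T = ((-8 - 2*26) - 7854) + 3969 = ((-8 - 52) - 7854) + 3969 = (-60 - 7854) + 3969 = -7914 + 3969 = -3945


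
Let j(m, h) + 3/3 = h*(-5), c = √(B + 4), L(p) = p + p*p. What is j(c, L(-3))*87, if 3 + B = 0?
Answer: -2697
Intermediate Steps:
B = -3 (B = -3 + 0 = -3)
L(p) = p + p²
c = 1 (c = √(-3 + 4) = √1 = 1)
j(m, h) = -1 - 5*h (j(m, h) = -1 + h*(-5) = -1 - 5*h)
j(c, L(-3))*87 = (-1 - (-15)*(1 - 3))*87 = (-1 - (-15)*(-2))*87 = (-1 - 5*6)*87 = (-1 - 30)*87 = -31*87 = -2697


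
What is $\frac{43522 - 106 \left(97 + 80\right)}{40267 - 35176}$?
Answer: $\frac{24760}{5091} \approx 4.8635$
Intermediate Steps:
$\frac{43522 - 106 \left(97 + 80\right)}{40267 - 35176} = \frac{43522 - 18762}{5091} = \left(43522 - 18762\right) \frac{1}{5091} = 24760 \cdot \frac{1}{5091} = \frac{24760}{5091}$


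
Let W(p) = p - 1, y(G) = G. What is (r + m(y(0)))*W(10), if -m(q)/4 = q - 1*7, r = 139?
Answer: 1503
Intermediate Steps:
W(p) = -1 + p
m(q) = 28 - 4*q (m(q) = -4*(q - 1*7) = -4*(q - 7) = -4*(-7 + q) = 28 - 4*q)
(r + m(y(0)))*W(10) = (139 + (28 - 4*0))*(-1 + 10) = (139 + (28 + 0))*9 = (139 + 28)*9 = 167*9 = 1503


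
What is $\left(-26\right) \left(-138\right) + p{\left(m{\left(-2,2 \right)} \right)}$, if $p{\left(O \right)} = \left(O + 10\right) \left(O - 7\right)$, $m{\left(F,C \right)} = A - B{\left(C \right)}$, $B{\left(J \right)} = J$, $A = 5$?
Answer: $3536$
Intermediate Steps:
$m{\left(F,C \right)} = 5 - C$
$p{\left(O \right)} = \left(-7 + O\right) \left(10 + O\right)$ ($p{\left(O \right)} = \left(10 + O\right) \left(-7 + O\right) = \left(-7 + O\right) \left(10 + O\right)$)
$\left(-26\right) \left(-138\right) + p{\left(m{\left(-2,2 \right)} \right)} = \left(-26\right) \left(-138\right) + \left(-70 + \left(5 - 2\right)^{2} + 3 \left(5 - 2\right)\right) = 3588 + \left(-70 + \left(5 - 2\right)^{2} + 3 \left(5 - 2\right)\right) = 3588 + \left(-70 + 3^{2} + 3 \cdot 3\right) = 3588 + \left(-70 + 9 + 9\right) = 3588 - 52 = 3536$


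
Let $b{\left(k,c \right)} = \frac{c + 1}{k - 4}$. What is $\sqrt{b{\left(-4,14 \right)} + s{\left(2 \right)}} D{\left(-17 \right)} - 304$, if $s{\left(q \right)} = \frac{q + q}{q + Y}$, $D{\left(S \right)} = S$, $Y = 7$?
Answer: $-304 - \frac{17 i \sqrt{206}}{12} \approx -304.0 - 20.333 i$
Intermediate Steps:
$s{\left(q \right)} = \frac{2 q}{7 + q}$ ($s{\left(q \right)} = \frac{q + q}{q + 7} = \frac{2 q}{7 + q}$)
$b{\left(k,c \right)} = \frac{1 + c}{-4 + k}$
$\sqrt{b{\left(-4,14 \right)} + s{\left(2 \right)}} D{\left(-17 \right)} - 304 = \sqrt{\frac{1 + 14}{-4 - 4} + 2 \cdot 2 \frac{1}{7 + 2}} \left(-17\right) - 304 = \sqrt{\frac{1}{-8} \cdot 15 + 2 \cdot 2 \cdot \frac{1}{9}} \left(-17\right) - 304 = \sqrt{\left(- \frac{1}{8}\right) 15 + 2 \cdot 2 \cdot \frac{1}{9}} \left(-17\right) - 304 = \sqrt{- \frac{15}{8} + \frac{4}{9}} \left(-17\right) - 304 = \sqrt{- \frac{103}{72}} \left(-17\right) - 304 = \frac{i \sqrt{206}}{12} \left(-17\right) - 304 = - \frac{17 i \sqrt{206}}{12} - 304 = -304 - \frac{17 i \sqrt{206}}{12}$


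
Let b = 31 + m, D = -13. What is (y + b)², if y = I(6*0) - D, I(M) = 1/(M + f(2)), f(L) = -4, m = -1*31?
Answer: 2601/16 ≈ 162.56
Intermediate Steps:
m = -31
I(M) = 1/(-4 + M) (I(M) = 1/(M - 4) = 1/(-4 + M))
y = 51/4 (y = 1/(-4 + 6*0) - 1*(-13) = 1/(-4 + 0) + 13 = 1/(-4) + 13 = -¼ + 13 = 51/4 ≈ 12.750)
b = 0 (b = 31 - 31 = 0)
(y + b)² = (51/4 + 0)² = (51/4)² = 2601/16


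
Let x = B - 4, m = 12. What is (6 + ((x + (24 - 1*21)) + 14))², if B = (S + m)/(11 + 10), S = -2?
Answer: 167281/441 ≈ 379.32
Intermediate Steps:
B = 10/21 (B = (-2 + 12)/(11 + 10) = 10/21 ≈ 0.47619)
x = -74/21 (x = 10/21 - 4 = -74/21 ≈ -3.5238)
(6 + ((x + (24 - 1*21)) + 14))² = (6 + ((-74/21 + (24 - 1*21)) + 14))² = (6 + ((-74/21 + (24 - 21)) + 14))² = (6 + ((-74/21 + 3) + 14))² = (6 + (-11/21 + 14))² = (6 + 283/21)² = (409/21)² = 167281/441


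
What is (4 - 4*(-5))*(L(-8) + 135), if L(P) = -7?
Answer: 3072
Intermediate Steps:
(4 - 4*(-5))*(L(-8) + 135) = (4 - 4*(-5))*(-7 + 135) = (4 + 20)*128 = 24*128 = 3072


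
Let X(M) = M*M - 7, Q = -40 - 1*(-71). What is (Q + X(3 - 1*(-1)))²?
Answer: 1600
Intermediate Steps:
Q = 31 (Q = -40 + 71 = 31)
X(M) = -7 + M² (X(M) = M² - 7 = -7 + M²)
(Q + X(3 - 1*(-1)))² = (31 + (-7 + (3 - 1*(-1))²))² = (31 + (-7 + (3 + 1)²))² = (31 + (-7 + 4²))² = (31 + (-7 + 16))² = (31 + 9)² = 40² = 1600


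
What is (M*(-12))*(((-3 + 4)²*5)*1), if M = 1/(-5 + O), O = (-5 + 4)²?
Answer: 15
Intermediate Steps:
O = 1 (O = (-1)² = 1)
M = -¼ (M = 1/(-5 + 1) = 1/(-4) = -¼ ≈ -0.25000)
(M*(-12))*(((-3 + 4)²*5)*1) = (-¼*(-12))*(((-3 + 4)²*5)*1) = 3*((1²*5)*1) = 3*((1*5)*1) = 3*(5*1) = 3*5 = 15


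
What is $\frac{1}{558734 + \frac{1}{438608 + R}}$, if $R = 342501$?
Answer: $\frac{781109}{436432156007} \approx 1.7898 \cdot 10^{-6}$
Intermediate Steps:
$\frac{1}{558734 + \frac{1}{438608 + R}} = \frac{1}{558734 + \frac{1}{438608 + 342501}} = \frac{1}{558734 + \frac{1}{781109}} = \frac{1}{\frac{436432156007}{781109}} = \frac{781109}{436432156007}$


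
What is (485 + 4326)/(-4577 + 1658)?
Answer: -4811/2919 ≈ -1.6482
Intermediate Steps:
(485 + 4326)/(-4577 + 1658) = 4811/(-2919) = 4811*(-1/2919) = -4811/2919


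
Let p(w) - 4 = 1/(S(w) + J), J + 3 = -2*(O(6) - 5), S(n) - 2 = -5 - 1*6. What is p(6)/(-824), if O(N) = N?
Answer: -55/11536 ≈ -0.0047677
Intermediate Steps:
S(n) = -9 (S(n) = 2 + (-5 - 1*6) = 2 + (-5 - 6) = 2 - 11 = -9)
J = -5 (J = -3 - 2*(6 - 5) = -3 - 2*1 = -3 - 2 = -5)
p(w) = 55/14 (p(w) = 4 + 1/(-9 - 5) = 4 + 1/(-14) = 4 - 1/14 = 55/14)
p(6)/(-824) = (55/14)/(-824) = (55/14)*(-1/824) = -55/11536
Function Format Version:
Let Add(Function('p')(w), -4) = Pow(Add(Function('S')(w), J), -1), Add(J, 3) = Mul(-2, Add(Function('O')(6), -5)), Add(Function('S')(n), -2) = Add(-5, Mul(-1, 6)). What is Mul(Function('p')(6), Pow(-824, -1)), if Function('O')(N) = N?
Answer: Rational(-55, 11536) ≈ -0.0047677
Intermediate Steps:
Function('S')(n) = -9 (Function('S')(n) = Add(2, Add(-5, Mul(-1, 6))) = Add(2, Add(-5, -6)) = Add(2, -11) = -9)
J = -5 (J = Add(-3, Mul(-2, Add(6, -5))) = Add(-3, Mul(-2, 1)) = Add(-3, -2) = -5)
Function('p')(w) = Rational(55, 14) (Function('p')(w) = Add(4, Pow(Add(-9, -5), -1)) = Add(4, Pow(-14, -1)) = Add(4, Rational(-1, 14)) = Rational(55, 14))
Mul(Function('p')(6), Pow(-824, -1)) = Mul(Rational(55, 14), Pow(-824, -1)) = Mul(Rational(55, 14), Rational(-1, 824)) = Rational(-55, 11536)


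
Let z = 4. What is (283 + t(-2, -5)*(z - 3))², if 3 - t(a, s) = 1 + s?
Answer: 84100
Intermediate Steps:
t(a, s) = 2 - s (t(a, s) = 3 - (1 + s) = 3 + (-1 - s) = 2 - s)
(283 + t(-2, -5)*(z - 3))² = (283 + (2 - 1*(-5))*(4 - 3))² = (283 + (2 + 5)*1)² = (283 + 7*1)² = (283 + 7)² = 290² = 84100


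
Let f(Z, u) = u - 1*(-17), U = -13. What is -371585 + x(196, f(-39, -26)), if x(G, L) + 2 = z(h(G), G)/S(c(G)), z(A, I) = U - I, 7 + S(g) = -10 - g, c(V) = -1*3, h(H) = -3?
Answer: -5202009/14 ≈ -3.7157e+5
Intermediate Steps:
c(V) = -3
S(g) = -17 - g (S(g) = -7 + (-10 - g) = -17 - g)
z(A, I) = -13 - I
f(Z, u) = 17 + u (f(Z, u) = u + 17 = 17 + u)
x(G, L) = -15/14 + G/14 (x(G, L) = -2 + (-13 - G)/(-17 - 1*(-3)) = -2 + (-13 - G)/(-17 + 3) = -2 + (-13 - G)/(-14) = -2 + (-13 - G)*(-1/14) = -2 + (13/14 + G/14) = -15/14 + G/14)
-371585 + x(196, f(-39, -26)) = -371585 + (-15/14 + (1/14)*196) = -371585 + (-15/14 + 14) = -371585 + 181/14 = -5202009/14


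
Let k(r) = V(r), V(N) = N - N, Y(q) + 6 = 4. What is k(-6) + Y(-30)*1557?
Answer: -3114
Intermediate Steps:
Y(q) = -2 (Y(q) = -6 + 4 = -2)
V(N) = 0
k(r) = 0
k(-6) + Y(-30)*1557 = 0 - 2*1557 = 0 - 3114 = -3114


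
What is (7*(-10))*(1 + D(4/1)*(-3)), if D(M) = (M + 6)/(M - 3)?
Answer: 2030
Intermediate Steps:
D(M) = (6 + M)/(-3 + M)
(7*(-10))*(1 + D(4/1)*(-3)) = (7*(-10))*(1 + ((6 + 4/1)/(-3 + 4/1))*(-3)) = -70*(1 + ((6 + 4*1)/(-3 + 4*1))*(-3)) = -70*(1 + ((6 + 4)/(-3 + 4))*(-3)) = -70*(1 + (10/1)*(-3)) = -70*(1 + (1*10)*(-3)) = -70*(1 + 10*(-3)) = -70*(1 - 30) = -70*(-29) = 2030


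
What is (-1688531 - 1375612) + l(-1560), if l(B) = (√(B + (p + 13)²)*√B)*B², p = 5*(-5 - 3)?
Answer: -3064143 - 14601600*√36010 ≈ -2.7739e+9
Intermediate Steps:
p = -40 (p = 5*(-8) = -40)
l(B) = B^(5/2)*√(729 + B) (l(B) = (√(B + (-40 + 13)²)*√B)*B² = (√(B + (-27)²)*√B)*B² = (√(B + 729)*√B)*B² = (√(729 + B)*√B)*B² = (√B*√(729 + B))*B² = B^(5/2)*√(729 + B))
(-1688531 - 1375612) + l(-1560) = (-1688531 - 1375612) + (-1560)^(5/2)*√(729 - 1560) = -3064143 + (4867200*I*√390)*√(-831) = -3064143 + (4867200*I*√390)*(I*√831) = -3064143 - 14601600*√36010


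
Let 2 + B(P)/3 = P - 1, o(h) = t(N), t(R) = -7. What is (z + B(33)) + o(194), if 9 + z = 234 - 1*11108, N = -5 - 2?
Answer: -10800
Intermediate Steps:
N = -7
o(h) = -7
B(P) = -9 + 3*P (B(P) = -6 + 3*(P - 1) = -6 + 3*(-1 + P) = -6 + (-3 + 3*P) = -9 + 3*P)
z = -10883 (z = -9 + (234 - 1*11108) = -9 + (234 - 11108) = -9 - 10874 = -10883)
(z + B(33)) + o(194) = (-10883 + (-9 + 3*33)) - 7 = (-10883 + (-9 + 99)) - 7 = (-10883 + 90) - 7 = -10793 - 7 = -10800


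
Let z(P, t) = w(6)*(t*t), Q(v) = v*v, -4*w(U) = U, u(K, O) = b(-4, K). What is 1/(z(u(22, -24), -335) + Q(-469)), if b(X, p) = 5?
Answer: 2/103247 ≈ 1.9371e-5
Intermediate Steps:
u(K, O) = 5
w(U) = -U/4
Q(v) = v²
z(P, t) = -3*t²/2 (z(P, t) = (-¼*6)*(t*t) = -3*t²/2)
1/(z(u(22, -24), -335) + Q(-469)) = 1/(-3/2*(-335)² + (-469)²) = 1/(-3/2*112225 + 219961) = 1/(-336675/2 + 219961) = 1/(103247/2) = 2/103247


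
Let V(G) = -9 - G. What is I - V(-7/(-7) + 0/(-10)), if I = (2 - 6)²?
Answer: 26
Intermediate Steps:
I = 16 (I = (-4)² = 16)
I - V(-7/(-7) + 0/(-10)) = 16 - (-9 - (-7/(-7) + 0/(-10))) = 16 - (-9 - (-7*(-⅐) + 0*(-⅒))) = 16 - (-9 - (1 + 0)) = 16 - (-9 - 1*1) = 16 - (-9 - 1) = 16 - 1*(-10) = 16 + 10 = 26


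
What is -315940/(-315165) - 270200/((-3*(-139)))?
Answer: -5668389068/8761587 ≈ -646.96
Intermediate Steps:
-315940/(-315165) - 270200/((-3*(-139))) = -315940*(-1/315165) - 270200/417 = 63188/63033 - 270200*1/417 = 63188/63033 - 270200/417 = -5668389068/8761587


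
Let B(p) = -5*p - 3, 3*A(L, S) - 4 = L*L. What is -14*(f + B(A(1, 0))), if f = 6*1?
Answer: 224/3 ≈ 74.667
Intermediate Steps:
A(L, S) = 4/3 + L**2/3 (A(L, S) = 4/3 + (L*L)/3 = 4/3 + L**2/3)
f = 6
B(p) = -3 - 5*p
-14*(f + B(A(1, 0))) = -14*(6 + (-3 - 5*(4/3 + (1/3)*1**2))) = -14*(6 + (-3 - 5*(4/3 + (1/3)*1))) = -14*(6 + (-3 - 5*(4/3 + 1/3))) = -14*(6 + (-3 - 5*5/3)) = -14*(6 + (-3 - 25/3)) = -14*(6 - 34/3) = -14*(-16/3) = 224/3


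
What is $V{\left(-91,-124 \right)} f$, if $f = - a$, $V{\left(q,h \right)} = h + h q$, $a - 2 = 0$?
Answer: $-22320$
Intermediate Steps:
$a = 2$ ($a = 2 + 0 = 2$)
$f = -2$ ($f = \left(-1\right) 2 = -2$)
$V{\left(-91,-124 \right)} f = - 124 \left(1 - 91\right) \left(-2\right) = \left(-124\right) \left(-90\right) \left(-2\right) = 11160 \left(-2\right) = -22320$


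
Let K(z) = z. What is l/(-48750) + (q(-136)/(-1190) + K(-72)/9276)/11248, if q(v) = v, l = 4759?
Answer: -72404643713/741766935000 ≈ -0.097611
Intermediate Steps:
l/(-48750) + (q(-136)/(-1190) + K(-72)/9276)/11248 = 4759/(-48750) + (-136/(-1190) - 72/9276)/11248 = 4759*(-1/48750) + (-136*(-1/1190) - 72*1/9276)*(1/11248) = -4759/48750 + (4/35 - 6/773)*(1/11248) = -4759/48750 + (2882/27055)*(1/11248) = -4759/48750 + 1441/152157320 = -72404643713/741766935000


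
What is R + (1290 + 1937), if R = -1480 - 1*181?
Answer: 1566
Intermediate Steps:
R = -1661 (R = -1480 - 181 = -1661)
R + (1290 + 1937) = -1661 + (1290 + 1937) = -1661 + 3227 = 1566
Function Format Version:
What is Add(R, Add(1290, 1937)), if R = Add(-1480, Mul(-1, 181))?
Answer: 1566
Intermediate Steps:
R = -1661 (R = Add(-1480, -181) = -1661)
Add(R, Add(1290, 1937)) = Add(-1661, Add(1290, 1937)) = Add(-1661, 3227) = 1566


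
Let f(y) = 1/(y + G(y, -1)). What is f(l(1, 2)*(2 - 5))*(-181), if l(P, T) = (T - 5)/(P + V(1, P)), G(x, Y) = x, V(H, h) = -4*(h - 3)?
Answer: -181/2 ≈ -90.500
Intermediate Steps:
V(H, h) = 12 - 4*h (V(H, h) = -4*(-3 + h) = 12 - 4*h)
l(P, T) = (-5 + T)/(12 - 3*P) (l(P, T) = (T - 5)/(P + (12 - 4*P)) = (-5 + T)/(12 - 3*P))
f(y) = 1/(2*y) (f(y) = 1/(y + y) = 1/(2*y))
f(l(1, 2)*(2 - 5))*(-181) = (1/(2*((((5 - 1*2)/(3*(-4 + 1)))*(2 - 5)))))*(-181) = (1/(2*((((1/3)*(5 - 2)/(-3))*(-3)))))*(-181) = (1/(2*((((1/3)*(-1/3)*3)*(-3)))))*(-181) = (1/(2*((-1/3*(-3)))))*(-181) = ((1/2)/1)*(-181) = ((1/2)*1)*(-181) = (1/2)*(-181) = -181/2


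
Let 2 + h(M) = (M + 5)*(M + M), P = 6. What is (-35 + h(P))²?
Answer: 9025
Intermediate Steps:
h(M) = -2 + 2*M*(5 + M) (h(M) = -2 + (M + 5)*(M + M) = -2 + (5 + M)*(2*M) = -2 + 2*M*(5 + M))
(-35 + h(P))² = (-35 + (-2 + 2*6² + 10*6))² = (-35 + (-2 + 2*36 + 60))² = (-35 + (-2 + 72 + 60))² = (-35 + 130)² = 95² = 9025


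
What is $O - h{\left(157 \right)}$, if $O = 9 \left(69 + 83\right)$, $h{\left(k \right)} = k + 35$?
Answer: $1176$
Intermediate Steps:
$h{\left(k \right)} = 35 + k$
$O = 1368$ ($O = 9 \cdot 152 = 1368$)
$O - h{\left(157 \right)} = 1368 - \left(35 + 157\right) = 1368 - 192 = 1176$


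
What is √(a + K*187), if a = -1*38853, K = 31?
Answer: 4*I*√2066 ≈ 181.81*I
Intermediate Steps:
a = -38853
√(a + K*187) = √(-38853 + 31*187) = √(-38853 + 5797) = √(-33056) = 4*I*√2066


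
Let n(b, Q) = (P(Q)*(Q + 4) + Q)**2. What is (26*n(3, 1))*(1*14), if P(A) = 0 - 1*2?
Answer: 29484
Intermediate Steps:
P(A) = -2 (P(A) = 0 - 2 = -2)
n(b, Q) = (-8 - Q)**2 (n(b, Q) = (-2*(Q + 4) + Q)**2 = (-2*(4 + Q) + Q)**2 = ((-8 - 2*Q) + Q)**2 = (-8 - Q)**2)
(26*n(3, 1))*(1*14) = (26*(8 + 1)**2)*(1*14) = (26*9**2)*14 = (26*81)*14 = 2106*14 = 29484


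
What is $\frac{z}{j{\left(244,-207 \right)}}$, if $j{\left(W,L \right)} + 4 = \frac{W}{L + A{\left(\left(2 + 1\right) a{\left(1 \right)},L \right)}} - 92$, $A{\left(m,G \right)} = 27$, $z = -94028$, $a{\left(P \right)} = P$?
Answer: $\frac{4231260}{4381} \approx 965.82$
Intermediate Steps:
$j{\left(W,L \right)} = -96 + \frac{W}{27 + L}$ ($j{\left(W,L \right)} = -4 + \left(\frac{W}{L + 27} - 92\right) = -4 + \left(\frac{W}{27 + L} - 92\right) = -4 + \left(-92 + \frac{W}{27 + L}\right) = -96 + \frac{W}{27 + L}$)
$\frac{z}{j{\left(244,-207 \right)}} = - \frac{94028}{\frac{1}{27 - 207} \left(-2592 + 244 - -19872\right)} = - \frac{94028}{\frac{1}{-180} \left(-2592 + 244 + 19872\right)} = - \frac{94028}{\left(- \frac{1}{180}\right) 17524} = - \frac{94028}{- \frac{4381}{45}} = \left(-94028\right) \left(- \frac{45}{4381}\right) = \frac{4231260}{4381}$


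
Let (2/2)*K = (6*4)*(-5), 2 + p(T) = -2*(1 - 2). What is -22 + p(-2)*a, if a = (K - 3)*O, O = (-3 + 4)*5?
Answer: -22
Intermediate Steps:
O = 5 (O = 1*5 = 5)
p(T) = 0 (p(T) = -2 - 2*(1 - 2) = -2 - 2*(-1) = -2 + 2 = 0)
K = -120 (K = (6*4)*(-5) = 24*(-5) = -120)
a = -615 (a = (-120 - 3)*5 = -123*5 = -615)
-22 + p(-2)*a = -22 + 0*(-615) = -22 + 0 = -22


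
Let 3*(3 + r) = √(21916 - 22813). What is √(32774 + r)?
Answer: √(294939 + 3*I*√897)/3 ≈ 181.03 + 0.027574*I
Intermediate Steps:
r = -3 + I*√897/3 (r = -3 + √(21916 - 22813)/3 = -3 + √(-897)/3 = -3 + (I*√897)/3 = -3 + I*√897/3 ≈ -3.0 + 9.9833*I)
√(32774 + r) = √(32774 + (-3 + I*√897/3)) = √(32771 + I*√897/3)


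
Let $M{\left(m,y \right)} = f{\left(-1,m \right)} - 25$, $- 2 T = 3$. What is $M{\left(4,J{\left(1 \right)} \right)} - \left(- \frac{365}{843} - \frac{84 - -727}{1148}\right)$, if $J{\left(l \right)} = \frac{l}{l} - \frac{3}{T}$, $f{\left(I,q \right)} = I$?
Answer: $- \frac{24059171}{967764} \approx -24.861$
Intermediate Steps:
$T = - \frac{3}{2}$ ($T = \left(- \frac{1}{2}\right) 3 = - \frac{3}{2} \approx -1.5$)
$J{\left(l \right)} = 3$ ($J{\left(l \right)} = \frac{l}{l} - \frac{3}{- \frac{3}{2}} = 1 - -2 = 1 + 2 = 3$)
$M{\left(m,y \right)} = -26$ ($M{\left(m,y \right)} = -1 - 25 = -26$)
$M{\left(4,J{\left(1 \right)} \right)} - \left(- \frac{365}{843} - \frac{84 - -727}{1148}\right) = -26 - \left(- \frac{365}{843} - \frac{84 - -727}{1148}\right) = -26 - \left(- \frac{365}{843} - \left(84 + 727\right) \frac{1}{1148}\right) = -26 + \left(811 \cdot \frac{1}{1148} + \frac{365}{843}\right) = -26 + \left(\frac{811}{1148} + \frac{365}{843}\right) = -26 + \frac{1102693}{967764} = - \frac{24059171}{967764}$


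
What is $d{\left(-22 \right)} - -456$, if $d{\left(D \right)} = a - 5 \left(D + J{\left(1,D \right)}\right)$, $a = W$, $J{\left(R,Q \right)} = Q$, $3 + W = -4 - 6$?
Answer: $663$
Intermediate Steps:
$W = -13$ ($W = -3 - 10 = -13$)
$a = -13$
$d{\left(D \right)} = -13 - 10 D$ ($d{\left(D \right)} = -13 - 5 \left(D + D\right) = -13 - 5 \cdot 2 D = -13 - 10 D$)
$d{\left(-22 \right)} - -456 = \left(-13 - -220\right) - -456 = \left(-13 + 220\right) + 456 = 207 + 456 = 663$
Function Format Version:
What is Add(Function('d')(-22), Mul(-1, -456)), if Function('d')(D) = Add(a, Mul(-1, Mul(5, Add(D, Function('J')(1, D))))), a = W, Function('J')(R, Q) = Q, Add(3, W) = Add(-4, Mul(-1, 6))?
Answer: 663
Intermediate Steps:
W = -13 (W = Add(-3, Add(-4, Mul(-1, 6))) = Add(-3, Add(-4, -6)) = Add(-3, -10) = -13)
a = -13
Function('d')(D) = Add(-13, Mul(-10, D)) (Function('d')(D) = Add(-13, Mul(-1, Mul(5, Add(D, D)))) = Add(-13, Mul(-1, Mul(5, Mul(2, D)))) = Add(-13, Mul(-1, Mul(10, D))) = Add(-13, Mul(-10, D)))
Add(Function('d')(-22), Mul(-1, -456)) = Add(Add(-13, Mul(-10, -22)), Mul(-1, -456)) = Add(Add(-13, 220), 456) = Add(207, 456) = 663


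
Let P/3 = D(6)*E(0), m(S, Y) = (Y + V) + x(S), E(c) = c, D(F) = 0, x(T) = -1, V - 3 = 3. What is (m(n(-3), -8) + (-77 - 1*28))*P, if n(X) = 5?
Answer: 0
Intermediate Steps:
V = 6 (V = 3 + 3 = 6)
m(S, Y) = 5 + Y (m(S, Y) = (Y + 6) - 1 = (6 + Y) - 1 = 5 + Y)
P = 0 (P = 3*(0*0) = 3*0 = 0)
(m(n(-3), -8) + (-77 - 1*28))*P = ((5 - 8) + (-77 - 1*28))*0 = (-3 + (-77 - 28))*0 = (-3 - 105)*0 = -108*0 = 0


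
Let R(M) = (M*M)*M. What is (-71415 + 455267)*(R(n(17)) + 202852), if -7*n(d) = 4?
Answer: 3815388639792/49 ≈ 7.7865e+10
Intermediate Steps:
n(d) = -4/7 (n(d) = -⅐*4 = -4/7)
R(M) = M³ (R(M) = M²*M = M³)
(-71415 + 455267)*(R(n(17)) + 202852) = (-71415 + 455267)*((-4/7)³ + 202852) = 383852*(-64/343 + 202852) = 383852*(69578172/343) = 3815388639792/49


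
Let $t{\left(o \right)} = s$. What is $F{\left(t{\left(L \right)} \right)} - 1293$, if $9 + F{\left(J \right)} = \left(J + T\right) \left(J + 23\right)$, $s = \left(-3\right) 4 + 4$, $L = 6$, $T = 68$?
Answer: $-402$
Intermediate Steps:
$s = -8$ ($s = -12 + 4 = -8$)
$t{\left(o \right)} = -8$
$F{\left(J \right)} = -9 + \left(23 + J\right) \left(68 + J\right)$ ($F{\left(J \right)} = -9 + \left(J + 68\right) \left(J + 23\right) = -9 + \left(68 + J\right) \left(23 + J\right) = -9 + \left(23 + J\right) \left(68 + J\right)$)
$F{\left(t{\left(L \right)} \right)} - 1293 = \left(1555 + \left(-8\right)^{2} + 91 \left(-8\right)\right) - 1293 = \left(1555 + 64 - 728\right) - 1293 = 891 - 1293 = -402$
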